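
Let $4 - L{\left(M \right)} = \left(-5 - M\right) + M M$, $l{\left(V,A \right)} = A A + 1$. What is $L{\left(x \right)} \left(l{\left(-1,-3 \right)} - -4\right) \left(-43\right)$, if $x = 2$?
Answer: $-4214$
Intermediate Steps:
$l{\left(V,A \right)} = 1 + A^{2}$ ($l{\left(V,A \right)} = A^{2} + 1 = 1 + A^{2}$)
$L{\left(M \right)} = 9 + M - M^{2}$ ($L{\left(M \right)} = 4 - \left(\left(-5 - M\right) + M M\right) = 4 - \left(\left(-5 - M\right) + M^{2}\right) = 4 - \left(-5 + M^{2} - M\right) = 4 + \left(5 + M - M^{2}\right) = 9 + M - M^{2}$)
$L{\left(x \right)} \left(l{\left(-1,-3 \right)} - -4\right) \left(-43\right) = \left(9 + 2 - 2^{2}\right) \left(\left(1 + \left(-3\right)^{2}\right) - -4\right) \left(-43\right) = \left(9 + 2 - 4\right) \left(\left(1 + 9\right) + 4\right) \left(-43\right) = \left(9 + 2 - 4\right) \left(10 + 4\right) \left(-43\right) = 7 \cdot 14 \left(-43\right) = 98 \left(-43\right) = -4214$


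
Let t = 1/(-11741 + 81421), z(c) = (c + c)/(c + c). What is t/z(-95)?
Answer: 1/69680 ≈ 1.4351e-5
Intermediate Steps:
z(c) = 1 (z(c) = (2*c)/((2*c)) = (2*c)*(1/(2*c)) = 1)
t = 1/69680 ≈ 1.4351e-5
t/z(-95) = (1/69680)/1 = (1/69680)*1 = 1/69680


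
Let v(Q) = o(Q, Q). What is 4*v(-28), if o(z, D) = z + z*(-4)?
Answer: 336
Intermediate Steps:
o(z, D) = -3*z (o(z, D) = z - 4*z = -3*z)
v(Q) = -3*Q
4*v(-28) = 4*(-3*(-28)) = 4*84 = 336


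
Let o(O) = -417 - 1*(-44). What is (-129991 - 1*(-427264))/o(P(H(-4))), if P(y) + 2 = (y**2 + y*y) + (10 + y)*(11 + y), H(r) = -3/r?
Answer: -297273/373 ≈ -796.98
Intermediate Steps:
P(y) = -2 + 2*y**2 + (10 + y)*(11 + y) (P(y) = -2 + ((y**2 + y*y) + (10 + y)*(11 + y)) = -2 + ((y**2 + y**2) + (10 + y)*(11 + y)) = -2 + (2*y**2 + (10 + y)*(11 + y)) = -2 + 2*y**2 + (10 + y)*(11 + y))
o(O) = -373 (o(O) = -417 + 44 = -373)
(-129991 - 1*(-427264))/o(P(H(-4))) = (-129991 - 1*(-427264))/(-373) = (-129991 + 427264)*(-1/373) = 297273*(-1/373) = -297273/373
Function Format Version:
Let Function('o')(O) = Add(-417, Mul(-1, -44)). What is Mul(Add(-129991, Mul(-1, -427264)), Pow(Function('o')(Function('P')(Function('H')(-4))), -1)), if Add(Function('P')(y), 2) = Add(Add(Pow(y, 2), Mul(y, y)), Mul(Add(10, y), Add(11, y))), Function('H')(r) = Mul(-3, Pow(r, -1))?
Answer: Rational(-297273, 373) ≈ -796.98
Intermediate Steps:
Function('P')(y) = Add(-2, Mul(2, Pow(y, 2)), Mul(Add(10, y), Add(11, y))) (Function('P')(y) = Add(-2, Add(Add(Pow(y, 2), Mul(y, y)), Mul(Add(10, y), Add(11, y)))) = Add(-2, Add(Add(Pow(y, 2), Pow(y, 2)), Mul(Add(10, y), Add(11, y)))) = Add(-2, Add(Mul(2, Pow(y, 2)), Mul(Add(10, y), Add(11, y)))) = Add(-2, Mul(2, Pow(y, 2)), Mul(Add(10, y), Add(11, y))))
Function('o')(O) = -373 (Function('o')(O) = Add(-417, 44) = -373)
Mul(Add(-129991, Mul(-1, -427264)), Pow(Function('o')(Function('P')(Function('H')(-4))), -1)) = Mul(Add(-129991, Mul(-1, -427264)), Pow(-373, -1)) = Mul(Add(-129991, 427264), Rational(-1, 373)) = Mul(297273, Rational(-1, 373)) = Rational(-297273, 373)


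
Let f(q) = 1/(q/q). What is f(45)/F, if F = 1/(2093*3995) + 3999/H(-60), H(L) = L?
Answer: -33446140/2229185227 ≈ -0.015004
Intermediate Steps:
f(q) = 1 (f(q) = 1/1 = 1)
F = -2229185227/33446140 (F = 1/(2093*3995) + 3999/(-60) = (1/2093)*(1/3995) + 3999*(-1/60) = 1/8361535 - 1333/20 = -2229185227/33446140 ≈ -66.650)
f(45)/F = 1/(-2229185227/33446140) = 1*(-33446140/2229185227) = -33446140/2229185227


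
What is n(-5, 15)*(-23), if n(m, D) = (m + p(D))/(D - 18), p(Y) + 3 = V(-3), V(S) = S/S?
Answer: -161/3 ≈ -53.667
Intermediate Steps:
V(S) = 1
p(Y) = -2 (p(Y) = -3 + 1 = -2)
n(m, D) = (-2 + m)/(-18 + D) (n(m, D) = (m - 2)/(D - 18) = (-2 + m)/(-18 + D))
n(-5, 15)*(-23) = ((-2 - 5)/(-18 + 15))*(-23) = (-7/(-3))*(-23) = -⅓*(-7)*(-23) = (7/3)*(-23) = -161/3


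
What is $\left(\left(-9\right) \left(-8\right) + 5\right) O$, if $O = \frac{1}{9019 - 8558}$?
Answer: $\frac{77}{461} \approx 0.16703$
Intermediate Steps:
$O = \frac{1}{461} \approx 0.0021692$
$\left(\left(-9\right) \left(-8\right) + 5\right) O = \left(\left(-9\right) \left(-8\right) + 5\right) \frac{1}{461} = \left(72 + 5\right) \frac{1}{461} = 77 \cdot \frac{1}{461} = \frac{77}{461}$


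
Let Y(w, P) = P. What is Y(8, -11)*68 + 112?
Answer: -636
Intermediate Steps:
Y(8, -11)*68 + 112 = -11*68 + 112 = -748 + 112 = -636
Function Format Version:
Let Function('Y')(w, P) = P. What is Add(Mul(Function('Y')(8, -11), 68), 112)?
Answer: -636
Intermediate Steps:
Add(Mul(Function('Y')(8, -11), 68), 112) = Add(Mul(-11, 68), 112) = Add(-748, 112) = -636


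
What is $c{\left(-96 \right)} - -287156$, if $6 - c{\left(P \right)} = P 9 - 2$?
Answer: $288028$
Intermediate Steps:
$c{\left(P \right)} = 8 - 9 P$ ($c{\left(P \right)} = 6 - \left(P 9 - 2\right) = 6 - \left(9 P - 2\right) = 6 - \left(-2 + 9 P\right) = 8 - 9 P$)
$c{\left(-96 \right)} - -287156 = \left(8 - -864\right) - -287156 = \left(8 + 864\right) + 287156 = 872 + 287156 = 288028$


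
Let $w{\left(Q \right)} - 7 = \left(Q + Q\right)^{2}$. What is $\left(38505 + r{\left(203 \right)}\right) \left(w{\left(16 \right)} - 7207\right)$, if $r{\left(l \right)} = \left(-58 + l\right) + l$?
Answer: $-239956128$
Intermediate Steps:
$r{\left(l \right)} = -58 + 2 l$
$w{\left(Q \right)} = 7 + 4 Q^{2}$ ($w{\left(Q \right)} = 7 + \left(Q + Q\right)^{2} = 7 + \left(2 Q\right)^{2} = 7 + 4 Q^{2}$)
$\left(38505 + r{\left(203 \right)}\right) \left(w{\left(16 \right)} - 7207\right) = \left(38505 + \left(-58 + 2 \cdot 203\right)\right) \left(\left(7 + 4 \cdot 16^{2}\right) - 7207\right) = \left(38505 + \left(-58 + 406\right)\right) \left(\left(7 + 4 \cdot 256\right) - 7207\right) = \left(38505 + 348\right) \left(\left(7 + 1024\right) - 7207\right) = 38853 \left(1031 - 7207\right) = 38853 \left(-6176\right) = -239956128$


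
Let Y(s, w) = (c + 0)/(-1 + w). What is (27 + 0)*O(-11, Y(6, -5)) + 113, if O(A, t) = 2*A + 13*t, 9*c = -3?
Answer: -923/2 ≈ -461.50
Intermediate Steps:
c = -⅓ (c = (⅑)*(-3) = -⅓ ≈ -0.33333)
Y(s, w) = -1/(3*(-1 + w)) (Y(s, w) = (-⅓ + 0)/(-1 + w) = -1/(3*(-1 + w)))
(27 + 0)*O(-11, Y(6, -5)) + 113 = (27 + 0)*(2*(-11) + 13*(-1/(-3 + 3*(-5)))) + 113 = 27*(-22 + 13*(-1/(-3 - 15))) + 113 = 27*(-22 + 13*(-1/(-18))) + 113 = 27*(-22 + 13*(-1*(-1/18))) + 113 = 27*(-22 + 13*(1/18)) + 113 = 27*(-22 + 13/18) + 113 = 27*(-383/18) + 113 = -1149/2 + 113 = -923/2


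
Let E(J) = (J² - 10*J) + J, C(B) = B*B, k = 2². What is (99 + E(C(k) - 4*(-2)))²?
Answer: 210681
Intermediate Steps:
k = 4
C(B) = B²
E(J) = J² - 9*J
(99 + E(C(k) - 4*(-2)))² = (99 + (4² - 4*(-2))*(-9 + (4² - 4*(-2))))² = (99 + (16 + 8)*(-9 + (16 + 8)))² = (99 + 24*(-9 + 24))² = (99 + 24*15)² = (99 + 360)² = 459² = 210681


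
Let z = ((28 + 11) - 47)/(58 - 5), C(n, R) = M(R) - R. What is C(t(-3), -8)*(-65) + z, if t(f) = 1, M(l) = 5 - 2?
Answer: -37903/53 ≈ -715.15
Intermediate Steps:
M(l) = 3
C(n, R) = 3 - R
z = -8/53 (z = (39 - 47)/53 = -8*1/53 = -8/53 ≈ -0.15094)
C(t(-3), -8)*(-65) + z = (3 - 1*(-8))*(-65) - 8/53 = (3 + 8)*(-65) - 8/53 = 11*(-65) - 8/53 = -715 - 8/53 = -37903/53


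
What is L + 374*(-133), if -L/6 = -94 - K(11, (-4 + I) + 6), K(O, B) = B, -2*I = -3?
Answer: -49157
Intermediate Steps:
I = 3/2 (I = -1/2*(-3) = 3/2 ≈ 1.5000)
L = 585 (L = -6*(-94 - ((-4 + 3/2) + 6)) = -6*(-94 - (-5/2 + 6)) = -6*(-94 - 1*7/2) = -6*(-94 - 7/2) = -6*(-195/2) = 585)
L + 374*(-133) = 585 + 374*(-133) = 585 - 49742 = -49157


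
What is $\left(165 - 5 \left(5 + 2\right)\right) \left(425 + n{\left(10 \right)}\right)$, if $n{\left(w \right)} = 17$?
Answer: $57460$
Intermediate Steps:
$\left(165 - 5 \left(5 + 2\right)\right) \left(425 + n{\left(10 \right)}\right) = \left(165 - 5 \left(5 + 2\right)\right) \left(425 + 17\right) = \left(165 - 35\right) 442 = 130 \cdot 442 = 57460$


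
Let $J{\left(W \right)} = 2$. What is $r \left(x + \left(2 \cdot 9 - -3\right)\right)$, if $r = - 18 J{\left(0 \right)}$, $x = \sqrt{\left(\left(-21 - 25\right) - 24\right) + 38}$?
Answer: $-756 - 144 i \sqrt{2} \approx -756.0 - 203.65 i$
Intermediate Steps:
$x = 4 i \sqrt{2}$ ($x = \sqrt{\left(-46 - 24\right) + 38} = \sqrt{-70 + 38} = \sqrt{-32} = 4 i \sqrt{2} \approx 5.6569 i$)
$r = -36$ ($r = \left(-18\right) 2 = -36$)
$r \left(x + \left(2 \cdot 9 - -3\right)\right) = - 36 \left(4 i \sqrt{2} + \left(2 \cdot 9 - -3\right)\right) = - 36 \left(4 i \sqrt{2} + \left(18 + 3\right)\right) = - 36 \left(4 i \sqrt{2} + 21\right) = - 36 \left(21 + 4 i \sqrt{2}\right) = -756 - 144 i \sqrt{2}$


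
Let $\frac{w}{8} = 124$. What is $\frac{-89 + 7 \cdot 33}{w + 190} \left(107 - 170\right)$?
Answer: $- \frac{1491}{197} \approx -7.5685$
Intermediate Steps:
$w = 992$ ($w = 8 \cdot 124 = 992$)
$\frac{-89 + 7 \cdot 33}{w + 190} \left(107 - 170\right) = \frac{-89 + 7 \cdot 33}{992 + 190} \left(107 - 170\right) = \frac{-89 + 231}{1182} \left(-63\right) = 142 \cdot \frac{1}{1182} \left(-63\right) = \frac{71}{591} \left(-63\right) = - \frac{1491}{197}$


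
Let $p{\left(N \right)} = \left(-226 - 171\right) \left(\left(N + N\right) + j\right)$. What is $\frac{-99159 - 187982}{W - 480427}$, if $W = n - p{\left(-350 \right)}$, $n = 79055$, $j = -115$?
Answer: $\frac{287141}{724927} \approx 0.3961$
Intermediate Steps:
$p{\left(N \right)} = 45655 - 794 N$ ($p{\left(N \right)} = \left(-226 - 171\right) \left(\left(N + N\right) - 115\right) = - 397 \left(2 N - 115\right) = - 397 \left(-115 + 2 N\right) = 45655 - 794 N$)
$W = -244500$ ($W = 79055 - \left(45655 - -277900\right) = 79055 - \left(45655 + 277900\right) = 79055 - 323555 = -244500$)
$\frac{-99159 - 187982}{W - 480427} = \frac{-99159 - 187982}{-244500 - 480427} = - \frac{287141}{-724927} = \left(-287141\right) \left(- \frac{1}{724927}\right) = \frac{287141}{724927}$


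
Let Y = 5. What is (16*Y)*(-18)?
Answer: -1440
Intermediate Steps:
(16*Y)*(-18) = (16*5)*(-18) = 80*(-18) = -1440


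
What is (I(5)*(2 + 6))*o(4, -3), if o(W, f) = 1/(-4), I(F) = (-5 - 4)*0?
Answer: 0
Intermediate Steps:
I(F) = 0 (I(F) = -9*0 = 0)
o(W, f) = -¼
(I(5)*(2 + 6))*o(4, -3) = (0*(2 + 6))*(-¼) = (0*8)*(-¼) = 0*(-¼) = 0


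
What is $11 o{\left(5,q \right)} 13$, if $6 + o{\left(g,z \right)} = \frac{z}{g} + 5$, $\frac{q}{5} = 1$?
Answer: $0$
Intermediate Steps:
$q = 5$ ($q = 5 \cdot 1 = 5$)
$o{\left(g,z \right)} = -1 + \frac{z}{g}$ ($o{\left(g,z \right)} = -6 + \left(\frac{z}{g} + 5\right) = -6 + \left(5 + \frac{z}{g}\right) = -1 + \frac{z}{g}$)
$11 o{\left(5,q \right)} 13 = 11 \frac{5 - 5}{5} \cdot 13 = 11 \cdot \frac{1}{5} \cdot 0 \cdot 13 = 11 \cdot 0 \cdot 13 = 0 \cdot 13 = 0$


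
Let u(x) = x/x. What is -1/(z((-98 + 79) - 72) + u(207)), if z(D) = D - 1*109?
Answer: 1/199 ≈ 0.0050251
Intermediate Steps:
z(D) = -109 + D (z(D) = D - 109 = -109 + D)
u(x) = 1
-1/(z((-98 + 79) - 72) + u(207)) = -1/((-109 + ((-98 + 79) - 72)) + 1) = -1/((-109 + (-19 - 72)) + 1) = -1/((-109 - 91) + 1) = -1/(-200 + 1) = -1/(-199) = -1*(-1/199) = 1/199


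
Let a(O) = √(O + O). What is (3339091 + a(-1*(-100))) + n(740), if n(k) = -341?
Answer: 3338750 + 10*√2 ≈ 3.3388e+6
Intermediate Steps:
a(O) = √2*√O (a(O) = √(2*O) = √2*√O)
(3339091 + a(-1*(-100))) + n(740) = (3339091 + √2*√(-1*(-100))) - 341 = (3339091 + √2*√100) - 341 = (3339091 + √2*10) - 341 = (3339091 + 10*√2) - 341 = 3338750 + 10*√2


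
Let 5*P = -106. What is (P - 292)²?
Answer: 2452356/25 ≈ 98094.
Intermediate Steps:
P = -106/5 (P = (⅕)*(-106) = -106/5 ≈ -21.200)
(P - 292)² = (-106/5 - 292)² = (-1566/5)² = 2452356/25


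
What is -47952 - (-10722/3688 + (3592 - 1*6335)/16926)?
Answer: -57560006135/1200444 ≈ -47949.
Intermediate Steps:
-47952 - (-10722/3688 + (3592 - 1*6335)/16926) = -47952 - (-10722*1/3688 + (3592 - 6335)*(1/16926)) = -47952 - (-5361/1844 - 2743*1/16926) = -47952 - (-5361/1844 - 211/1302) = -47952 - 1*(-3684553/1200444) = -47952 + 3684553/1200444 = -57560006135/1200444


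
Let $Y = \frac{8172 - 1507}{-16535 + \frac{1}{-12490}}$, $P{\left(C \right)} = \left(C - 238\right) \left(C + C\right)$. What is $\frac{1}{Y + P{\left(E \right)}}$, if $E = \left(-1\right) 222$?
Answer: $\frac{206522151}{42180000874390} \approx 4.8962 \cdot 10^{-6}$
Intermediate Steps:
$E = -222$
$P{\left(C \right)} = 2 C \left(-238 + C\right)$ ($P{\left(C \right)} = \left(-238 + C\right) 2 C = 2 C \left(-238 + C\right)$)
$Y = - \frac{83245850}{206522151}$ ($Y = \frac{6665}{-16535 - \frac{1}{12490}} = \frac{6665}{- \frac{206522151}{12490}} = 6665 \left(- \frac{12490}{206522151}\right) = - \frac{83245850}{206522151} \approx -0.40308$)
$\frac{1}{Y + P{\left(E \right)}} = \frac{1}{- \frac{83245850}{206522151} + 2 \left(-222\right) \left(-238 - 222\right)} = \frac{1}{- \frac{83245850}{206522151} + 2 \left(-222\right) \left(-460\right)} = \frac{1}{- \frac{83245850}{206522151} + 204240} = \frac{1}{\frac{42180000874390}{206522151}} = \frac{206522151}{42180000874390}$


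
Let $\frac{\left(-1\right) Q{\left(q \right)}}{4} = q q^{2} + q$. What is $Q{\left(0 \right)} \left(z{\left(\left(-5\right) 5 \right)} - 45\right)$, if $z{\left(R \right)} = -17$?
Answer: $0$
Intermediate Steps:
$Q{\left(q \right)} = - 4 q - 4 q^{3}$ ($Q{\left(q \right)} = - 4 \left(q q^{2} + q\right) = - 4 \left(q^{3} + q\right) = - 4 \left(q + q^{3}\right) = - 4 q - 4 q^{3}$)
$Q{\left(0 \right)} \left(z{\left(\left(-5\right) 5 \right)} - 45\right) = \left(-4\right) 0 \left(1 + 0^{2}\right) \left(-17 - 45\right) = \left(-4\right) 0 \left(1 + 0\right) \left(-62\right) = \left(-4\right) 0 \cdot 1 \left(-62\right) = 0 \left(-62\right) = 0$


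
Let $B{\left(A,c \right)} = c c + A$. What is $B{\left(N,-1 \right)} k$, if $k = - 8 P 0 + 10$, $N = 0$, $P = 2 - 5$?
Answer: $10$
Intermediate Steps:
$P = -3$
$B{\left(A,c \right)} = A + c^{2}$ ($B{\left(A,c \right)} = c^{2} + A = A + c^{2}$)
$k = 10$ ($k = - 8 \left(\left(-3\right) 0\right) + 10 = \left(-8\right) 0 + 10 = 0 + 10 = 10$)
$B{\left(N,-1 \right)} k = \left(0 + \left(-1\right)^{2}\right) 10 = \left(0 + 1\right) 10 = 1 \cdot 10 = 10$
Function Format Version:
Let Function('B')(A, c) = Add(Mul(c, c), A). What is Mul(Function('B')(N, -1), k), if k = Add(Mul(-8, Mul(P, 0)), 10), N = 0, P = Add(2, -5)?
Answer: 10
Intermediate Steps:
P = -3
Function('B')(A, c) = Add(A, Pow(c, 2)) (Function('B')(A, c) = Add(Pow(c, 2), A) = Add(A, Pow(c, 2)))
k = 10 (k = Add(Mul(-8, Mul(-3, 0)), 10) = Add(Mul(-8, 0), 10) = Add(0, 10) = 10)
Mul(Function('B')(N, -1), k) = Mul(Add(0, Pow(-1, 2)), 10) = Mul(Add(0, 1), 10) = Mul(1, 10) = 10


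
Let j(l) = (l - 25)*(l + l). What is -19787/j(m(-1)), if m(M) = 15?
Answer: 19787/300 ≈ 65.957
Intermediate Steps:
j(l) = 2*l*(-25 + l) (j(l) = (-25 + l)*(2*l) = 2*l*(-25 + l))
-19787/j(m(-1)) = -19787*1/(30*(-25 + 15)) = -19787/(2*15*(-10)) = -19787/(-300) = -19787*(-1/300) = 19787/300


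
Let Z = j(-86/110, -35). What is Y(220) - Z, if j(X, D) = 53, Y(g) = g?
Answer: 167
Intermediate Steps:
Z = 53
Y(220) - Z = 220 - 1*53 = 220 - 53 = 167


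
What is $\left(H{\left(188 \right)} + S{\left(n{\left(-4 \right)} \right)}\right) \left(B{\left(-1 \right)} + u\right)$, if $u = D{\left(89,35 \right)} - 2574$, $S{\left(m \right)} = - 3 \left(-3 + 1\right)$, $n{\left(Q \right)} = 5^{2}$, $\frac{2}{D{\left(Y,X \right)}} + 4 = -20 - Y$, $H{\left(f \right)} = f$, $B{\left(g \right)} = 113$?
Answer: $- \frac{53950430}{113} \approx -4.7744 \cdot 10^{5}$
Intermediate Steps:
$D{\left(Y,X \right)} = \frac{2}{-24 - Y}$ ($D{\left(Y,X \right)} = \frac{2}{-4 - \left(20 + Y\right)} = \frac{2}{-24 - Y}$)
$n{\left(Q \right)} = 25$
$S{\left(m \right)} = 6$ ($S{\left(m \right)} = \left(-3\right) \left(-2\right) = 6$)
$u = - \frac{290864}{113}$ ($u = - \frac{2}{24 + 89} - 2574 = - \frac{2}{113} - 2574 = - \frac{290864}{113} \approx -2574.0$)
$\left(H{\left(188 \right)} + S{\left(n{\left(-4 \right)} \right)}\right) \left(B{\left(-1 \right)} + u\right) = \left(188 + 6\right) \left(113 - \frac{290864}{113}\right) = 194 \left(- \frac{278095}{113}\right) = - \frac{53950430}{113}$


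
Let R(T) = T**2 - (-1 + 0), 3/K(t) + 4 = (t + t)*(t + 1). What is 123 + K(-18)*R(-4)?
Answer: 74835/608 ≈ 123.08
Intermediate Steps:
K(t) = 3/(-4 + 2*t*(1 + t)) (K(t) = 3/(-4 + (t + t)*(t + 1)) = 3/(-4 + (2*t)*(1 + t)) = 3/(-4 + 2*t*(1 + t)))
R(T) = 1 + T**2 (R(T) = T**2 - 1*(-1) = T**2 + 1 = 1 + T**2)
123 + K(-18)*R(-4) = 123 + (3/(2*(-2 - 18 + (-18)**2)))*(1 + (-4)**2) = 123 + (3/(2*(-2 - 18 + 324)))*(1 + 16) = 123 + ((3/2)/304)*17 = 123 + ((3/2)*(1/304))*17 = 123 + (3/608)*17 = 123 + 51/608 = 74835/608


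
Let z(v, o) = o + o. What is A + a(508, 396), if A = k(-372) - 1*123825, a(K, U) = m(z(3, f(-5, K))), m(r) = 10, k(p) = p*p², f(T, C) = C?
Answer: -51602663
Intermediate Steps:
z(v, o) = 2*o
k(p) = p³
a(K, U) = 10
A = -51602673 (A = (-372)³ - 1*123825 = -51478848 - 123825 = -51602673)
A + a(508, 396) = -51602673 + 10 = -51602663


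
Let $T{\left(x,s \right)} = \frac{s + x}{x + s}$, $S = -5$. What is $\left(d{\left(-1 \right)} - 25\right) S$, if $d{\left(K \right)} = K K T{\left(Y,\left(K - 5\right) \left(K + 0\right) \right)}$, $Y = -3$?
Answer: $120$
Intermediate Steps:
$T{\left(x,s \right)} = 1$ ($T{\left(x,s \right)} = \frac{s + x}{s + x} = 1$)
$d{\left(K \right)} = K^{2}$ ($d{\left(K \right)} = K K 1 = K^{2} \cdot 1 = K^{2}$)
$\left(d{\left(-1 \right)} - 25\right) S = \left(\left(-1\right)^{2} - 25\right) \left(-5\right) = \left(1 - 25\right) \left(-5\right) = \left(-24\right) \left(-5\right) = 120$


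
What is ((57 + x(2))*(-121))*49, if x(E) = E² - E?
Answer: -349811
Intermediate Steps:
((57 + x(2))*(-121))*49 = ((57 + 2*(-1 + 2))*(-121))*49 = ((57 + 2*1)*(-121))*49 = ((57 + 2)*(-121))*49 = (59*(-121))*49 = -7139*49 = -349811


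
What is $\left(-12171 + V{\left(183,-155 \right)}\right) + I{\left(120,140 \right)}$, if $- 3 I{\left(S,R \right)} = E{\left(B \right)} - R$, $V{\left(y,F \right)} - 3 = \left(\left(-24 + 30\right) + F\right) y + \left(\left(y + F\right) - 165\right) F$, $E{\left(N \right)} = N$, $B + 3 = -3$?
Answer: $- \frac{54454}{3} \approx -18151.0$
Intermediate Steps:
$B = -6$ ($B = -3 - 3 = -6$)
$V{\left(y,F \right)} = 3 + F \left(-165 + F + y\right) + y \left(6 + F\right)$ ($V{\left(y,F \right)} = 3 + \left(\left(\left(-24 + 30\right) + F\right) y + \left(\left(y + F\right) - 165\right) F\right) = 3 + \left(\left(6 + F\right) y + \left(\left(F + y\right) - 165\right) F\right) = 3 + \left(y \left(6 + F\right) + \left(-165 + F + y\right) F\right) = 3 + \left(y \left(6 + F\right) + F \left(-165 + F + y\right)\right) = 3 + \left(F \left(-165 + F + y\right) + y \left(6 + F\right)\right) = 3 + F \left(-165 + F + y\right) + y \left(6 + F\right)$)
$I{\left(S,R \right)} = 2 + \frac{R}{3}$ ($I{\left(S,R \right)} = - \frac{-6 - R}{3} = 2 + \frac{R}{3}$)
$\left(-12171 + V{\left(183,-155 \right)}\right) + I{\left(120,140 \right)} = \left(-12171 + \left(3 + \left(-155\right)^{2} - -25575 + 6 \cdot 183 + 2 \left(-155\right) 183\right)\right) + \left(2 + \frac{1}{3} \cdot 140\right) = \left(-12171 + \left(3 + 24025 + 25575 + 1098 - 56730\right)\right) + \left(2 + \frac{140}{3}\right) = \left(-12171 - 6029\right) + \frac{146}{3} = -18200 + \frac{146}{3} = - \frac{54454}{3}$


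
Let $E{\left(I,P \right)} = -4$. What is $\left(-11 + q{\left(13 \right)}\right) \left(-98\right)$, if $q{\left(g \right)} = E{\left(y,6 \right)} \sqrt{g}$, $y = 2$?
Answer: $1078 + 392 \sqrt{13} \approx 2491.4$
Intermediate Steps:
$q{\left(g \right)} = - 4 \sqrt{g}$
$\left(-11 + q{\left(13 \right)}\right) \left(-98\right) = \left(-11 - 4 \sqrt{13}\right) \left(-98\right) = 1078 + 392 \sqrt{13}$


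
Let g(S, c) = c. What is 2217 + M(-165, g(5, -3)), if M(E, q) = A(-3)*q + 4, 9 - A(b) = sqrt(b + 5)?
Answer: 2194 + 3*sqrt(2) ≈ 2198.2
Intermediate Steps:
A(b) = 9 - sqrt(5 + b) (A(b) = 9 - sqrt(b + 5) = 9 - sqrt(5 + b))
M(E, q) = 4 + q*(9 - sqrt(2)) (M(E, q) = (9 - sqrt(5 - 3))*q + 4 = (9 - sqrt(2))*q + 4 = q*(9 - sqrt(2)) + 4 = 4 + q*(9 - sqrt(2)))
2217 + M(-165, g(5, -3)) = 2217 + (4 - 3*(9 - sqrt(2))) = 2217 + (4 + (-27 + 3*sqrt(2))) = 2217 + (-23 + 3*sqrt(2)) = 2194 + 3*sqrt(2)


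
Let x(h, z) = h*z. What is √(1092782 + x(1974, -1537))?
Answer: 2*I*√485314 ≈ 1393.3*I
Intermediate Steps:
√(1092782 + x(1974, -1537)) = √(1092782 + 1974*(-1537)) = √(1092782 - 3034038) = √(-1941256) = 2*I*√485314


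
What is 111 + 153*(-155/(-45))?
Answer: 638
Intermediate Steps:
111 + 153*(-155/(-45)) = 111 + 153*(-155*(-1/45)) = 111 + 153*(31/9) = 111 + 527 = 638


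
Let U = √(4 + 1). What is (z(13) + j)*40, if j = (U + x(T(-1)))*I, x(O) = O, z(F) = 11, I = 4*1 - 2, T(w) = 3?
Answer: 680 + 80*√5 ≈ 858.89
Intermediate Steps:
I = 2 (I = 4 - 2 = 2)
U = √5 ≈ 2.2361
j = 6 + 2*√5 (j = (√5 + 3)*2 = (3 + √5)*2 = 6 + 2*√5 ≈ 10.472)
(z(13) + j)*40 = (11 + (6 + 2*√5))*40 = (17 + 2*√5)*40 = 680 + 80*√5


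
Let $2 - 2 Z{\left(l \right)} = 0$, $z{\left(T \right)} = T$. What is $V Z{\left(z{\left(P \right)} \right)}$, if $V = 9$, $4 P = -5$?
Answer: $9$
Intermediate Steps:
$P = - \frac{5}{4}$ ($P = \frac{1}{4} \left(-5\right) = - \frac{5}{4} \approx -1.25$)
$Z{\left(l \right)} = 1$ ($Z{\left(l \right)} = 1 - 0 = 1 + 0 = 1$)
$V Z{\left(z{\left(P \right)} \right)} = 9 \cdot 1 = 9$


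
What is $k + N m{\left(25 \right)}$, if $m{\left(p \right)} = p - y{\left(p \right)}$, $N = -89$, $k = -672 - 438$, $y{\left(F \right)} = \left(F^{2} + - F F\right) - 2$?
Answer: $-3513$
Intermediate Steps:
$y{\left(F \right)} = -2$ ($y{\left(F \right)} = \left(F^{2} - F^{2}\right) - 2 = 0 - 2 = -2$)
$k = -1110$
$m{\left(p \right)} = 2 + p$ ($m{\left(p \right)} = p - -2 = p + 2 = 2 + p$)
$k + N m{\left(25 \right)} = -1110 - 89 \left(2 + 25\right) = -1110 - 2403 = -3513$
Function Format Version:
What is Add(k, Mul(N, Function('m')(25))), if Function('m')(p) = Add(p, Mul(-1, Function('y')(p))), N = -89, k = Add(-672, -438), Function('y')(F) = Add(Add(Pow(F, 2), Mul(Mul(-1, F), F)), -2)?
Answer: -3513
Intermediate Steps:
Function('y')(F) = -2 (Function('y')(F) = Add(Add(Pow(F, 2), Mul(-1, Pow(F, 2))), -2) = Add(0, -2) = -2)
k = -1110
Function('m')(p) = Add(2, p) (Function('m')(p) = Add(p, Mul(-1, -2)) = Add(p, 2) = Add(2, p))
Add(k, Mul(N, Function('m')(25))) = Add(-1110, Mul(-89, Add(2, 25))) = Add(-1110, Mul(-89, 27)) = Add(-1110, -2403) = -3513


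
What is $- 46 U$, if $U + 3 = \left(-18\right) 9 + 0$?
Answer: $7590$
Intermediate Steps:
$U = -165$ ($U = -3 + \left(\left(-18\right) 9 + 0\right) = -3 + \left(-162 + 0\right) = -3 - 162 = -165$)
$- 46 U = \left(-46\right) \left(-165\right) = 7590$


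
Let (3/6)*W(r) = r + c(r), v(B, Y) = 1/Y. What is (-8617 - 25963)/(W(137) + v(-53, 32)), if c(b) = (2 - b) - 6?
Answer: 221312/51 ≈ 4339.5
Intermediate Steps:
c(b) = -4 - b
W(r) = -8 (W(r) = 2*(r + (-4 - r)) = 2*(-4) = -8)
(-8617 - 25963)/(W(137) + v(-53, 32)) = (-8617 - 25963)/(-8 + 1/32) = -34580/(-8 + 1/32) = -34580/(-255/32) = -34580*(-32/255) = 221312/51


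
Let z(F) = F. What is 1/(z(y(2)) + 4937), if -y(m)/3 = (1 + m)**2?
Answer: 1/4910 ≈ 0.00020367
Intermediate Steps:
y(m) = -3*(1 + m)**2
1/(z(y(2)) + 4937) = 1/(-3*(1 + 2)**2 + 4937) = 1/(-3*3**2 + 4937) = 1/(-3*9 + 4937) = 1/(-27 + 4937) = 1/4910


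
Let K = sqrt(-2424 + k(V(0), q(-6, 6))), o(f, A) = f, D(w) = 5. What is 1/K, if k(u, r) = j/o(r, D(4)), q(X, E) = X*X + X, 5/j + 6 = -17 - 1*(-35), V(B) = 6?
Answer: -6*I*sqrt(349054)/174527 ≈ -0.020311*I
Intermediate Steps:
j = 5/12 (j = 5/(-6 + (-17 - 1*(-35))) = 5/(-6 + (-17 + 35)) = 5/(-6 + 18) = 5/12 ≈ 0.41667)
q(X, E) = X + X**2 (q(X, E) = X**2 + X = X + X**2)
k(u, r) = 5/(12*r)
K = I*sqrt(349054)/12 (K = sqrt(-2424 + 5/(12*((-6*(1 - 6))))) = sqrt(-2424 + 5/(12*((-6*(-5))))) = sqrt(-2424 + (5/12)/30) = sqrt(-2424 + (5/12)*(1/30)) = sqrt(-2424 + 1/72) = sqrt(-174527/72) = I*sqrt(349054)/12 ≈ 49.234*I)
1/K = 1/(I*sqrt(349054)/12) = -6*I*sqrt(349054)/174527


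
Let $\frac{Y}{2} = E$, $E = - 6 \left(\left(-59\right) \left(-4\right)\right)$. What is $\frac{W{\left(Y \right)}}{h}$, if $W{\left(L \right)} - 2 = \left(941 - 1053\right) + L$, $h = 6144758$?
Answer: $- \frac{1471}{3072379} \approx -0.00047878$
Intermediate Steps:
$E = -1416$ ($E = \left(-6\right) 236 = -1416$)
$Y = -2832$ ($Y = 2 \left(-1416\right) = -2832$)
$W{\left(L \right)} = -110 + L$ ($W{\left(L \right)} = 2 + \left(\left(941 - 1053\right) + L\right) = 2 + \left(-112 + L\right) = -110 + L$)
$\frac{W{\left(Y \right)}}{h} = \frac{-110 - 2832}{6144758} = \left(-2942\right) \frac{1}{6144758} = - \frac{1471}{3072379}$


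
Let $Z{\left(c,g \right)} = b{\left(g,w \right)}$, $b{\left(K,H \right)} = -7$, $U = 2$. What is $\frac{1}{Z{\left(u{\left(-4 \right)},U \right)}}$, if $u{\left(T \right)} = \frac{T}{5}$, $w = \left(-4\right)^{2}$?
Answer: $- \frac{1}{7} \approx -0.14286$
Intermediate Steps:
$w = 16$
$u{\left(T \right)} = \frac{T}{5}$ ($u{\left(T \right)} = T \frac{1}{5} = \frac{T}{5}$)
$Z{\left(c,g \right)} = -7$
$\frac{1}{Z{\left(u{\left(-4 \right)},U \right)}} = \frac{1}{-7} = - \frac{1}{7}$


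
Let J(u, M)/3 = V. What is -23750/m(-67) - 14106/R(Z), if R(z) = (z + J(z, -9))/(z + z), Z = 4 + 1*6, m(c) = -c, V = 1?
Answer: -19210790/871 ≈ -22056.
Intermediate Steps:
J(u, M) = 3 (J(u, M) = 3*1 = 3)
Z = 10 (Z = 4 + 6 = 10)
R(z) = (3 + z)/(2*z) (R(z) = (z + 3)/(z + z) = (3 + z)/((2*z)) = (3 + z)*(1/(2*z)) = (3 + z)/(2*z))
-23750/m(-67) - 14106/R(Z) = -23750/((-1*(-67))) - 14106*20/(3 + 10) = -23750/67 - 14106/((1/2)*(1/10)*13) = -23750*1/67 - 14106/13/20 = -23750/67 - 14106*20/13 = -23750/67 - 282120/13 = -19210790/871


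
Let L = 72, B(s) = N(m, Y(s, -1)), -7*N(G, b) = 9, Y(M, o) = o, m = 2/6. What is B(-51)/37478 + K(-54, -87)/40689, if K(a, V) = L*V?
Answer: -60877835/395355422 ≈ -0.15398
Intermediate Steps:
m = ⅓ (m = 2*(⅙) = ⅓ ≈ 0.33333)
N(G, b) = -9/7 (N(G, b) = -⅐*9 = -9/7)
B(s) = -9/7
K(a, V) = 72*V
B(-51)/37478 + K(-54, -87)/40689 = -9/7/37478 + (72*(-87))/40689 = -9/7*1/37478 - 6264*1/40689 = -9/262346 - 232/1507 = -60877835/395355422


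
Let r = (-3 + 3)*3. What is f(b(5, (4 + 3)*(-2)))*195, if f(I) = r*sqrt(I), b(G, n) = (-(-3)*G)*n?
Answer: 0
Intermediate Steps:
r = 0 (r = 0*3 = 0)
b(G, n) = 3*G*n (b(G, n) = (3*G)*n = 3*G*n)
f(I) = 0 (f(I) = 0*sqrt(I) = 0)
f(b(5, (4 + 3)*(-2)))*195 = 0*195 = 0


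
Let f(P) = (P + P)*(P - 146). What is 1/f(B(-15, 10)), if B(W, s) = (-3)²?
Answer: -1/2466 ≈ -0.00040552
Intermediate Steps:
B(W, s) = 9
f(P) = 2*P*(-146 + P) (f(P) = (2*P)*(-146 + P) = 2*P*(-146 + P))
1/f(B(-15, 10)) = 1/(2*9*(-146 + 9)) = 1/(2*9*(-137)) = 1/(-2466) = -1/2466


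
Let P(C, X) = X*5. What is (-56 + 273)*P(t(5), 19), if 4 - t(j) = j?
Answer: 20615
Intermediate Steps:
t(j) = 4 - j
P(C, X) = 5*X
(-56 + 273)*P(t(5), 19) = (-56 + 273)*(5*19) = 217*95 = 20615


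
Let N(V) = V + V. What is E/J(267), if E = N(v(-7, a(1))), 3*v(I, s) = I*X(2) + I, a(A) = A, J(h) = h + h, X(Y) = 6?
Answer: -49/801 ≈ -0.061174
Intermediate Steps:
J(h) = 2*h
v(I, s) = 7*I/3 (v(I, s) = (I*6 + I)/3 = (6*I + I)/3 = (7*I)/3 = 7*I/3)
N(V) = 2*V
E = -98/3 (E = 2*((7/3)*(-7)) = 2*(-49/3) = -98/3 ≈ -32.667)
E/J(267) = -98/(3*(2*267)) = -98/3/534 = -98/3*1/534 = -49/801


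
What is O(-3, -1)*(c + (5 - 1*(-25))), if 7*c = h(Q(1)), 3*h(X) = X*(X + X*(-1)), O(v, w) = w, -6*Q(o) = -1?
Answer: -30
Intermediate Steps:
Q(o) = ⅙ (Q(o) = -⅙*(-1) = ⅙)
h(X) = 0 (h(X) = (X*(X + X*(-1)))/3 = (X*(X - X))/3 = (X*0)/3 = (⅓)*0 = 0)
c = 0 (c = (⅐)*0 = 0)
O(-3, -1)*(c + (5 - 1*(-25))) = -(0 + (5 - 1*(-25))) = -(0 + (5 + 25)) = -(0 + 30) = -1*30 = -30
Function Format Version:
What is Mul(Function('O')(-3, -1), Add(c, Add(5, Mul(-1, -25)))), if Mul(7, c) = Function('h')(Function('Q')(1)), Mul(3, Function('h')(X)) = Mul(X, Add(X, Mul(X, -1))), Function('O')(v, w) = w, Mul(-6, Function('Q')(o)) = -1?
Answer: -30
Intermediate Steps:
Function('Q')(o) = Rational(1, 6) (Function('Q')(o) = Mul(Rational(-1, 6), -1) = Rational(1, 6))
Function('h')(X) = 0 (Function('h')(X) = Mul(Rational(1, 3), Mul(X, Add(X, Mul(X, -1)))) = Mul(Rational(1, 3), Mul(X, Add(X, Mul(-1, X)))) = Mul(Rational(1, 3), Mul(X, 0)) = Mul(Rational(1, 3), 0) = 0)
c = 0 (c = Mul(Rational(1, 7), 0) = 0)
Mul(Function('O')(-3, -1), Add(c, Add(5, Mul(-1, -25)))) = Mul(-1, Add(0, Add(5, Mul(-1, -25)))) = Mul(-1, Add(0, Add(5, 25))) = Mul(-1, Add(0, 30)) = Mul(-1, 30) = -30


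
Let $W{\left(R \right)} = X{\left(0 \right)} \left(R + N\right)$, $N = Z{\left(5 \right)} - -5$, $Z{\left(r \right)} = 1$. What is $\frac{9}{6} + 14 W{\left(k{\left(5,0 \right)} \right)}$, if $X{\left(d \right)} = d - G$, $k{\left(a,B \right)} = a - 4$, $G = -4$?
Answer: $\frac{787}{2} \approx 393.5$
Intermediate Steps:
$k{\left(a,B \right)} = -4 + a$
$X{\left(d \right)} = 4 + d$ ($X{\left(d \right)} = d - -4 = d + 4 = 4 + d$)
$N = 6$ ($N = 1 - -5 = 1 + 5 = 6$)
$W{\left(R \right)} = 24 + 4 R$ ($W{\left(R \right)} = \left(4 + 0\right) \left(R + 6\right) = 4 \left(6 + R\right) = 24 + 4 R$)
$\frac{9}{6} + 14 W{\left(k{\left(5,0 \right)} \right)} = \frac{9}{6} + 14 \left(24 + 4 \left(-4 + 5\right)\right) = 9 \cdot \frac{1}{6} + 14 \left(24 + 4 \cdot 1\right) = \frac{3}{2} + 14 \left(24 + 4\right) = \frac{3}{2} + 14 \cdot 28 = \frac{3}{2} + 392 = \frac{787}{2}$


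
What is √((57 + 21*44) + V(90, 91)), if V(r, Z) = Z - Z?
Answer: 3*√109 ≈ 31.321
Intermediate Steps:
V(r, Z) = 0
√((57 + 21*44) + V(90, 91)) = √((57 + 21*44) + 0) = √((57 + 924) + 0) = √(981 + 0) = √981 = 3*√109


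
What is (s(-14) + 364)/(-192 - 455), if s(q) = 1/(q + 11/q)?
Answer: -75334/133929 ≈ -0.56249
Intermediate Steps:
(s(-14) + 364)/(-192 - 455) = (-14/(11 + (-14)**2) + 364)/(-192 - 455) = (-14/(11 + 196) + 364)/(-647) = (-14/207 + 364)*(-1/647) = (75334/207)*(-1/647) = -75334/133929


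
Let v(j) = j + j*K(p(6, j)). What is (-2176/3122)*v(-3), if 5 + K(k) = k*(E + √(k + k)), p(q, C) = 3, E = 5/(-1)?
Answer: -62016/1561 + 9792*√6/1561 ≈ -24.363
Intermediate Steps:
E = -5 (E = 5*(-1) = -5)
K(k) = -5 + k*(-5 + √2*√k) (K(k) = -5 + k*(-5 + √(k + k)) = -5 + k*(-5 + √(2*k)) = -5 + k*(-5 + √2*√k))
v(j) = j + j*(-20 + 3*√6) (v(j) = j + j*(-5 - 5*3 + √2*3^(3/2)) = j + j*(-5 - 15 + √2*(3*√3)) = j + j*(-5 - 15 + 3*√6) = j + j*(-20 + 3*√6))
(-2176/3122)*v(-3) = (-2176/3122)*(-3*(-19 + 3*√6)) = (-2176*1/3122)*(57 - 9*√6) = -1088*(57 - 9*√6)/1561 = -62016/1561 + 9792*√6/1561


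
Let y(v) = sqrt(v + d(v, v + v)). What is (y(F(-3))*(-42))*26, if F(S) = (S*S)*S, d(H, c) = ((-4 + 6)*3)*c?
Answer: -3276*I*sqrt(39) ≈ -20459.0*I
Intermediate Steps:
d(H, c) = 6*c (d(H, c) = (2*3)*c = 6*c)
F(S) = S**3 (F(S) = S**2*S = S**3)
y(v) = sqrt(13)*sqrt(v) (y(v) = sqrt(v + 6*(v + v)) = sqrt(v + 6*(2*v)) = sqrt(v + 12*v) = sqrt(13*v) = sqrt(13)*sqrt(v))
(y(F(-3))*(-42))*26 = ((sqrt(13)*sqrt((-3)**3))*(-42))*26 = ((sqrt(13)*sqrt(-27))*(-42))*26 = ((sqrt(13)*(3*I*sqrt(3)))*(-42))*26 = ((3*I*sqrt(39))*(-42))*26 = -126*I*sqrt(39)*26 = -3276*I*sqrt(39)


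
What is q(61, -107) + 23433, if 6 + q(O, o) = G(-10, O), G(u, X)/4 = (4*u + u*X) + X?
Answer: 21071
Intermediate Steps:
G(u, X) = 4*X + 16*u + 4*X*u (G(u, X) = 4*((4*u + u*X) + X) = 4*((4*u + X*u) + X) = 4*(X + 4*u + X*u) = 4*X + 16*u + 4*X*u)
q(O, o) = -166 - 36*O (q(O, o) = -6 + (4*O + 16*(-10) + 4*O*(-10)) = -6 + (4*O - 160 - 40*O) = -6 + (-160 - 36*O) = -166 - 36*O)
q(61, -107) + 23433 = (-166 - 36*61) + 23433 = (-166 - 2196) + 23433 = -2362 + 23433 = 21071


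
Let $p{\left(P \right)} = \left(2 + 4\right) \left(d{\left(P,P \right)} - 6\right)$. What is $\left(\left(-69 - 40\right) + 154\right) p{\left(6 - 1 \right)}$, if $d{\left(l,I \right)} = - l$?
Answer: $-2970$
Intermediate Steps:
$p{\left(P \right)} = -36 - 6 P$ ($p{\left(P \right)} = \left(2 + 4\right) \left(- P - 6\right) = 6 \left(-6 - P\right) = -36 - 6 P$)
$\left(\left(-69 - 40\right) + 154\right) p{\left(6 - 1 \right)} = \left(\left(-69 - 40\right) + 154\right) \left(-36 - 6 \left(6 - 1\right)\right) = \left(-109 + 154\right) \left(-36 - 6 \left(6 - 1\right)\right) = 45 \left(-36 - 30\right) = 45 \left(-66\right) = -2970$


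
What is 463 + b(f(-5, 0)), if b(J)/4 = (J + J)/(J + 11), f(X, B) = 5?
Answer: 931/2 ≈ 465.50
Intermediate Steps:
b(J) = 8*J/(11 + J) (b(J) = 4*((J + J)/(J + 11)) = 4*((2*J)/(11 + J)) = 4*(2*J/(11 + J)) = 8*J/(11 + J))
463 + b(f(-5, 0)) = 463 + 8*5/(11 + 5) = 463 + 8*5/16 = 463 + 8*5*(1/16) = 463 + 5/2 = 931/2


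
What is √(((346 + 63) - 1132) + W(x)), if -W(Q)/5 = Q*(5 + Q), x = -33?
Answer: I*√5343 ≈ 73.096*I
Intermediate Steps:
W(Q) = -5*Q*(5 + Q)
√(((346 + 63) - 1132) + W(x)) = √(((346 + 63) - 1132) - 5*(-33)*(5 - 33)) = √((409 - 1132) - 5*(-33)*(-28)) = √(-723 - 4620) = √(-5343) = I*√5343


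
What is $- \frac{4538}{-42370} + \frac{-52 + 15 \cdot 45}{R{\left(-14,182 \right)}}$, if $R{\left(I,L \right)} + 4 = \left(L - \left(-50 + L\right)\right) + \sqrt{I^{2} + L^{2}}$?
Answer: $- \frac{268158927}{330528370} + \frac{4361 \sqrt{170}}{15602} \approx 2.8331$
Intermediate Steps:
$R{\left(I,L \right)} = 46 + \sqrt{I^{2} + L^{2}}$ ($R{\left(I,L \right)} = -4 + \left(\left(L - \left(-50 + L\right)\right) + \sqrt{I^{2} + L^{2}}\right) = -4 + \left(50 + \sqrt{I^{2} + L^{2}}\right) = 46 + \sqrt{I^{2} + L^{2}}$)
$- \frac{4538}{-42370} + \frac{-52 + 15 \cdot 45}{R{\left(-14,182 \right)}} = - \frac{4538}{-42370} + \frac{-52 + 15 \cdot 45}{46 + \sqrt{\left(-14\right)^{2} + 182^{2}}} = \left(-4538\right) \left(- \frac{1}{42370}\right) + \frac{-52 + 675}{46 + \sqrt{196 + 33124}} = \frac{2269}{21185} + \frac{623}{46 + \sqrt{33320}} = \frac{2269}{21185} + \frac{623}{46 + 14 \sqrt{170}}$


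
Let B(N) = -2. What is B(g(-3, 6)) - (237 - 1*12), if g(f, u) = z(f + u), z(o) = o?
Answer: -227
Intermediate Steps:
g(f, u) = f + u
B(g(-3, 6)) - (237 - 1*12) = -2 - (237 - 1*12) = -2 - (237 - 12) = -2 - 1*225 = -2 - 225 = -227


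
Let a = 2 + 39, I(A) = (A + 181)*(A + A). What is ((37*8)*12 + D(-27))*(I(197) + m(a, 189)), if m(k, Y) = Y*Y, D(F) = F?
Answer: 650901825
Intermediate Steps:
I(A) = 2*A*(181 + A) (I(A) = (181 + A)*(2*A) = 2*A*(181 + A))
a = 41
m(k, Y) = Y²
((37*8)*12 + D(-27))*(I(197) + m(a, 189)) = ((37*8)*12 - 27)*(2*197*(181 + 197) + 189²) = (296*12 - 27)*(2*197*378 + 35721) = (3552 - 27)*(148932 + 35721) = 3525*184653 = 650901825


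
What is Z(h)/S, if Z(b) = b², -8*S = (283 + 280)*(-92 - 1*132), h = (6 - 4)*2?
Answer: 4/3941 ≈ 0.0010150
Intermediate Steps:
h = 4 (h = 2*2 = 4)
S = 15764 (S = -(283 + 280)*(-92 - 1*132)/8 = -563*(-92 - 132)/8 = -563*(-224)/8 = -⅛*(-126112) = 15764)
Z(h)/S = 4²/15764 = 16*(1/15764) = 4/3941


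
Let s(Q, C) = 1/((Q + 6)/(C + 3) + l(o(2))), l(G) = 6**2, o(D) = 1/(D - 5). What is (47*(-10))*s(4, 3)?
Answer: -1410/113 ≈ -12.478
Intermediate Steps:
o(D) = 1/(-5 + D)
l(G) = 36
s(Q, C) = 1/(36 + (6 + Q)/(3 + C)) (s(Q, C) = 1/((Q + 6)/(C + 3) + 36) = 1/((6 + Q)/(3 + C) + 36) = 1/(36 + (6 + Q)/(3 + C)))
(47*(-10))*s(4, 3) = (47*(-10))*((3 + 3)/(114 + 4 + 36*3)) = -470*6/(114 + 4 + 108) = -470*6/226 = -235*6/113 = -470*3/113 = -1410/113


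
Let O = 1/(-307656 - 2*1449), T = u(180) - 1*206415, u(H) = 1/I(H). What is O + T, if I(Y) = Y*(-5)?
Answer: -3205150212803/15527700 ≈ -2.0642e+5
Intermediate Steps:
I(Y) = -5*Y
u(H) = -1/(5*H) (u(H) = 1/(-5*H) = -1/(5*H))
T = -185773501/900 (T = -1/5/180 - 1*206415 = -1/5*1/180 - 206415 = -1/900 - 206415 = -185773501/900 ≈ -2.0642e+5)
O = -1/310554 (O = 1/(-307656 - 2898) = 1/(-310554) = -1/310554 ≈ -3.2201e-6)
O + T = -1/310554 - 185773501/900 = -3205150212803/15527700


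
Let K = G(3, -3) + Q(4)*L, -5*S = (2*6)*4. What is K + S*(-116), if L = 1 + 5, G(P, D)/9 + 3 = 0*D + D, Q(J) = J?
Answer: 5418/5 ≈ 1083.6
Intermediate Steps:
G(P, D) = -27 + 9*D (G(P, D) = -27 + 9*(0*D + D) = -27 + 9*(0 + D) = -27 + 9*D)
L = 6
S = -48/5 (S = -2*6*4/5 = -12*4/5 = -⅕*48 = -48/5 ≈ -9.6000)
K = -30 (K = (-27 + 9*(-3)) + 4*6 = (-27 - 27) + 24 = -54 + 24 = -30)
K + S*(-116) = -30 - 48/5*(-116) = -30 + 5568/5 = 5418/5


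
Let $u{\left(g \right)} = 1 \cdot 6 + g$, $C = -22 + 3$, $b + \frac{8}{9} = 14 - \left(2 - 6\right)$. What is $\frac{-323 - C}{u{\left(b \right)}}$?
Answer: $- \frac{171}{13} \approx -13.154$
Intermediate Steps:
$b = \frac{154}{9}$ ($b = - \frac{8}{9} + \left(14 - \left(2 - 6\right)\right) = - \frac{8}{9} + \left(14 - -4\right) = - \frac{8}{9} + \left(14 + 4\right) = - \frac{8}{9} + 18 = \frac{154}{9} \approx 17.111$)
$C = -19$
$u{\left(g \right)} = 6 + g$
$\frac{-323 - C}{u{\left(b \right)}} = \frac{-323 - -19}{6 + \frac{154}{9}} = \frac{-323 + 19}{\frac{208}{9}} = \left(-304\right) \frac{9}{208} = - \frac{171}{13}$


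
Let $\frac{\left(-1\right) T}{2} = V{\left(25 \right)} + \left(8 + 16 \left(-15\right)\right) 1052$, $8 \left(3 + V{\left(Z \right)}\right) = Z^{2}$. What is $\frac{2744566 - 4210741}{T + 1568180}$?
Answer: $- \frac{5864700}{8224631} \approx -0.71307$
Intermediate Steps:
$V{\left(Z \right)} = -3 + \frac{Z^{2}}{8}$
$T = \frac{1951911}{4}$ ($T = - 2 \left(\left(-3 + \frac{25^{2}}{8}\right) + \left(8 + 16 \left(-15\right)\right) 1052\right) = - 2 \left(\left(-3 + \frac{1}{8} \cdot 625\right) + \left(8 - 240\right) 1052\right) = - 2 \left(\left(-3 + \frac{625}{8}\right) - 244064\right) = - 2 \left(\frac{601}{8} - 244064\right) = \left(-2\right) \left(- \frac{1951911}{8}\right) = \frac{1951911}{4} \approx 4.8798 \cdot 10^{5}$)
$\frac{2744566 - 4210741}{T + 1568180} = \frac{2744566 - 4210741}{\frac{1951911}{4} + 1568180} = - \frac{1466175}{\frac{8224631}{4}} = \left(-1466175\right) \frac{4}{8224631} = - \frac{5864700}{8224631}$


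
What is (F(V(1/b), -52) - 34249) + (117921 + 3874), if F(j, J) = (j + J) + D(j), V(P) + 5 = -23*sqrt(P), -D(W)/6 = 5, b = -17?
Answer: 87459 - 23*I*sqrt(17)/17 ≈ 87459.0 - 5.5783*I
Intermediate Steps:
D(W) = -30 (D(W) = -6*5 = -30)
V(P) = -5 - 23*sqrt(P)
F(j, J) = -30 + J + j (F(j, J) = (j + J) - 30 = (J + j) - 30 = -30 + J + j)
(F(V(1/b), -52) - 34249) + (117921 + 3874) = ((-30 - 52 + (-5 - 23*I*sqrt(17)/17)) - 34249) + (117921 + 3874) = ((-30 - 52 + (-5 - 23*I*sqrt(17)/17)) - 34249) + 121795 = ((-87 - 23*I*sqrt(17)/17) - 34249) + 121795 = (-34336 - 23*I*sqrt(17)/17) + 121795 = 87459 - 23*I*sqrt(17)/17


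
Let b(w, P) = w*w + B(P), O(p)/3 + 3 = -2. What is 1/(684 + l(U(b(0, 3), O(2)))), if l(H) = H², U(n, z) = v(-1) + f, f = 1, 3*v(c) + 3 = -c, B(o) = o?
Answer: 9/6157 ≈ 0.0014618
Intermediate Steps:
v(c) = -1 - c/3 (v(c) = -1 + (-c)/3 = -1 - c/3)
O(p) = -15 (O(p) = -9 + 3*(-2) = -9 - 6 = -15)
b(w, P) = P + w² (b(w, P) = w*w + P = w² + P = P + w²)
U(n, z) = ⅓ (U(n, z) = (-1 - ⅓*(-1)) + 1 = (-1 + ⅓) + 1 = -⅔ + 1 = ⅓)
1/(684 + l(U(b(0, 3), O(2)))) = 1/(684 + (⅓)²) = 1/(684 + ⅑) = 1/(6157/9) = 9/6157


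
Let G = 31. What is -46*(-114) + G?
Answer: 5275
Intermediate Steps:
-46*(-114) + G = -46*(-114) + 31 = 5244 + 31 = 5275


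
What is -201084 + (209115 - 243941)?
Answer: -235910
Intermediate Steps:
-201084 + (209115 - 243941) = -201084 - 34826 = -235910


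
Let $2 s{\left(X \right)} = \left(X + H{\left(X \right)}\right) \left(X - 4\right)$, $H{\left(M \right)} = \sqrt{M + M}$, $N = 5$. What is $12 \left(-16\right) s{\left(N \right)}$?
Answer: $-480 - 96 \sqrt{10} \approx -783.58$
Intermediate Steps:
$H{\left(M \right)} = \sqrt{2} \sqrt{M}$ ($H{\left(M \right)} = \sqrt{2 M} = \sqrt{2} \sqrt{M}$)
$s{\left(X \right)} = \frac{\left(-4 + X\right) \left(X + \sqrt{2} \sqrt{X}\right)}{2}$ ($s{\left(X \right)} = \frac{\left(X + \sqrt{2} \sqrt{X}\right) \left(X - 4\right)}{2} = \frac{\left(X + \sqrt{2} \sqrt{X}\right) \left(-4 + X\right)}{2} = \frac{\left(-4 + X\right) \left(X + \sqrt{2} \sqrt{X}\right)}{2}$)
$12 \left(-16\right) s{\left(N \right)} = 12 \left(-16\right) \left(\frac{5^{2}}{2} - 10 + \frac{\sqrt{2} \cdot 5^{\frac{3}{2}}}{2} - 2 \sqrt{2} \sqrt{5}\right) = - 192 \left(\frac{1}{2} \cdot 25 - 10 + \frac{\sqrt{2} \cdot 5 \sqrt{5}}{2} - 2 \sqrt{10}\right) = - 192 \left(\frac{25}{2} - 10 + \frac{5 \sqrt{10}}{2} - 2 \sqrt{10}\right) = - 192 \left(\frac{5}{2} + \frac{\sqrt{10}}{2}\right) = -480 - 96 \sqrt{10}$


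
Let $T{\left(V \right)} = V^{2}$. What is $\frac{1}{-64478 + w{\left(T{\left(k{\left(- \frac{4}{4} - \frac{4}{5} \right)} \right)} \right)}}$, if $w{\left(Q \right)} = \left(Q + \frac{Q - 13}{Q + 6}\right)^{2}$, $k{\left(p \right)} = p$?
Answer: $- \frac{33350625}{2150222561429} \approx -1.551 \cdot 10^{-5}$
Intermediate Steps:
$w{\left(Q \right)} = \left(Q + \frac{-13 + Q}{6 + Q}\right)^{2}$
$\frac{1}{-64478 + w{\left(T{\left(k{\left(- \frac{4}{4} - \frac{4}{5} \right)} \right)} \right)}} = \frac{1}{-64478 + \frac{\left(-13 + \left(\left(- \frac{4}{4} - \frac{4}{5}\right)^{2}\right)^{2} + 7 \left(- \frac{4}{4} - \frac{4}{5}\right)^{2}\right)^{2}}{\left(6 + \left(- \frac{4}{4} - \frac{4}{5}\right)^{2}\right)^{2}}} = \frac{1}{-64478 + \frac{\left(-13 + \left(\left(\left(-4\right) \frac{1}{4} - \frac{4}{5}\right)^{2}\right)^{2} + 7 \left(\left(-4\right) \frac{1}{4} - \frac{4}{5}\right)^{2}\right)^{2}}{\left(6 + \left(\left(-4\right) \frac{1}{4} - \frac{4}{5}\right)^{2}\right)^{2}}} = \frac{1}{-64478 + \frac{\left(-13 + \left(\left(-1 - \frac{4}{5}\right)^{2}\right)^{2} + 7 \left(-1 - \frac{4}{5}\right)^{2}\right)^{2}}{\left(6 + \left(-1 - \frac{4}{5}\right)^{2}\right)^{2}}} = \frac{1}{-64478 + \frac{\left(-13 + \left(\left(- \frac{9}{5}\right)^{2}\right)^{2} + 7 \left(- \frac{9}{5}\right)^{2}\right)^{2}}{\left(6 + \left(- \frac{9}{5}\right)^{2}\right)^{2}}} = \frac{1}{-64478 + \frac{\left(-13 + \left(\frac{81}{25}\right)^{2} + 7 \cdot \frac{81}{25}\right)^{2}}{\left(6 + \frac{81}{25}\right)^{2}}} = \frac{1}{-64478 + \frac{\left(-13 + \frac{6561}{625} + \frac{567}{25}\right)^{2}}{\frac{53361}{625}}} = \frac{1}{-64478 + \frac{625 \left(\frac{12611}{625}\right)^{2}}{53361}} = \frac{1}{-64478 + \frac{625}{53361} \cdot \frac{159037321}{390625}} = \frac{1}{-64478 + \frac{159037321}{33350625}} = \frac{1}{- \frac{2150222561429}{33350625}} = - \frac{33350625}{2150222561429}$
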